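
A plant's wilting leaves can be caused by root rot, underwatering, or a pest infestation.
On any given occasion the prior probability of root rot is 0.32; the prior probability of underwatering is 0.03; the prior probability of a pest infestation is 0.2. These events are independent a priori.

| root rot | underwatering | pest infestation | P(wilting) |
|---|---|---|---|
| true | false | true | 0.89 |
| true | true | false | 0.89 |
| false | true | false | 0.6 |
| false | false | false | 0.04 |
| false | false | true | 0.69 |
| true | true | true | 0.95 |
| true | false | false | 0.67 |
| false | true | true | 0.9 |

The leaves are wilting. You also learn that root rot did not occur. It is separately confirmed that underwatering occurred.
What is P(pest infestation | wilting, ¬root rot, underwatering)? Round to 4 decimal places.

P(wilting | ¬root rot, underwatering) = 0.6·0.8 + 0.9·0.2 = 0.480000 + 0.180000 = 0.660000
The pest infestation-present share is 0.9·0.2 = 0.180000.
Hence the posterior is 0.180000/0.660000 ≈ 0.2727.

P(pest infestation | wilting, ¬root rot, underwatering) ≈ 0.2727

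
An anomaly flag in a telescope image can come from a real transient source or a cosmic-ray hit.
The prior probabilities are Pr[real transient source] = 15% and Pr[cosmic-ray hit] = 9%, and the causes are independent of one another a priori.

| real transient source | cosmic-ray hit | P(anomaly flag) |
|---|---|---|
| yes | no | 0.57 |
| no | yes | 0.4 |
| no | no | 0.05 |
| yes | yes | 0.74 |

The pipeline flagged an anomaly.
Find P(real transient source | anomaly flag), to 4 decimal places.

Numerator (weight on configurations with real transient source): 0.077805 + 0.009990 = 0.087795
Normalizer over all consistent configurations: 0.05*0.85*0.91 + 0.4*0.85*0.09 + 0.57*0.15*0.91 + 0.74*0.15*0.09 = 0.157070
Posterior = 0.087795 / 0.157070 ≈ 0.5590

P(real transient source | anomaly flag) ≈ 0.5590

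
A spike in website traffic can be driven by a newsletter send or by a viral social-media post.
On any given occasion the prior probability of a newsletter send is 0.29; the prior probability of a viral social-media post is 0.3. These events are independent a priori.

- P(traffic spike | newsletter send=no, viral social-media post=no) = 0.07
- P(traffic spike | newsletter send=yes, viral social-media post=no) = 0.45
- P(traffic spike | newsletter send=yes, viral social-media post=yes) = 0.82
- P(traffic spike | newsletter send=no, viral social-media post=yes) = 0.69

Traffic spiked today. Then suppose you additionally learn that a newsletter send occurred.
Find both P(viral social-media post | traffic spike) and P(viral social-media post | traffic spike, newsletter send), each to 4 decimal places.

By total probability over the 4 (newsletter send, viral social-media post) configurations:
  P(traffic spike) = 0.07×0.71×0.7 + 0.69×0.71×0.3 + 0.45×0.29×0.7 + 0.82×0.29×0.3
        = 0.034790 + 0.146970 + 0.091350 + 0.071340 = 0.344450
The terms with viral social-media post present sum to 0.218310, so
  P(viral social-media post | traffic spike) = 0.218310 / 0.344450 ≈ 0.6338

Now condition on the additional information:
P(traffic spike | newsletter send) = 0.45*0.7 + 0.82*0.3 = 0.315000 + 0.246000 = 0.561000
Of this, 0.246000 comes from 0.82*0.3 (the viral social-media post=true cases).
Hence the posterior is 0.246000/0.561000 ≈ 0.4385.
This is intercausal reasoning (explaining away): once newsletter send accounts for the traffic spike, viral social-media post becomes less likely.

P(viral social-media post | traffic spike) ≈ 0.6338; P(viral social-media post | traffic spike, newsletter send) ≈ 0.4385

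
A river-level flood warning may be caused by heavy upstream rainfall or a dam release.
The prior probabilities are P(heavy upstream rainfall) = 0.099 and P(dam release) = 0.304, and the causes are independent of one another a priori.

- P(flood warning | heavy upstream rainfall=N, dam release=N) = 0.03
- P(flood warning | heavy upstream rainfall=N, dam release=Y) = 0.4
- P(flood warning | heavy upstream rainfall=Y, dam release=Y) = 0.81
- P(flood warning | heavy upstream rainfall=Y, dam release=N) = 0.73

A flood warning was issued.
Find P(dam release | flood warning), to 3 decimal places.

Numerator (weight on configurations with dam release): 0.109562 + 0.024378 = 0.133940
The normalizing constant is 0.03*0.901*0.696 + 0.4*0.901*0.304 + 0.73*0.099*0.696 + 0.81*0.099*0.304 = 0.203053
Posterior = 0.133940 / 0.203053 ≈ 0.660

P(dam release | flood warning) ≈ 0.660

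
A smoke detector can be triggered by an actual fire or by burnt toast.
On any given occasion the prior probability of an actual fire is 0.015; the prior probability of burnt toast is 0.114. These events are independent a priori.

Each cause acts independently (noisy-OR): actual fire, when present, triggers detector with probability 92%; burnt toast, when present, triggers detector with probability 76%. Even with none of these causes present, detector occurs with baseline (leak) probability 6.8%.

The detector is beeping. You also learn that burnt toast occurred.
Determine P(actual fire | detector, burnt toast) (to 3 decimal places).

P(actual fire | detector, burnt toast) ≈ 0.019

Under noisy-OR, P(detector | causes) = 1 − (1−0.068)·∏(1−qᵢ) over the active causes.
Numerator (weight on configurations with actual fire): 0.982106×0.015 = 0.014732
The normalizing constant is 0.77632×0.985 + 0.982106×0.015 = 0.779407
P(actual fire | detector, burnt toast) = 0.014732/0.779407 ≈ 0.019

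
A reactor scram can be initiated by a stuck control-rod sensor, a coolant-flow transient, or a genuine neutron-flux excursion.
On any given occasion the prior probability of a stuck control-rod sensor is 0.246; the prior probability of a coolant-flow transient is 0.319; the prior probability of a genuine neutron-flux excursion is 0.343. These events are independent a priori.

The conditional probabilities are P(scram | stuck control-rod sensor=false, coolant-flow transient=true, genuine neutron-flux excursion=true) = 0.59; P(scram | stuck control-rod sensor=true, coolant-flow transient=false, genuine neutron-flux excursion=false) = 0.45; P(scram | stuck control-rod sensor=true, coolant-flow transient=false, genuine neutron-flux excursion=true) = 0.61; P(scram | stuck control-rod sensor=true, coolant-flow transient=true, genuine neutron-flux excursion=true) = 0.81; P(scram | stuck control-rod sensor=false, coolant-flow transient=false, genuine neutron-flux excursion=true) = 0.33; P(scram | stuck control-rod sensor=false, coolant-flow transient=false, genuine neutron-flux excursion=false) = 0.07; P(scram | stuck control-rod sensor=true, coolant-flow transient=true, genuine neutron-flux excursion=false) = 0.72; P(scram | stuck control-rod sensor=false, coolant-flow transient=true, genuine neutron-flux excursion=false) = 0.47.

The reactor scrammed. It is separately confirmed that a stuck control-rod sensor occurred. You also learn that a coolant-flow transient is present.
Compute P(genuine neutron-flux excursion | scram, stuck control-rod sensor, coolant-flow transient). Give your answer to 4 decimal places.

P(scram | stuck control-rod sensor, coolant-flow transient) = 0.72*0.657 + 0.81*0.343 = 0.473040 + 0.277830 = 0.750870
Of this, 0.277830 comes from 0.81*0.343 (the genuine neutron-flux excursion=true cases).
P(genuine neutron-flux excursion | scram, stuck control-rod sensor, coolant-flow transient) = 0.277830 / 0.750870 ≈ 0.3700

P(genuine neutron-flux excursion | scram, stuck control-rod sensor, coolant-flow transient) ≈ 0.3700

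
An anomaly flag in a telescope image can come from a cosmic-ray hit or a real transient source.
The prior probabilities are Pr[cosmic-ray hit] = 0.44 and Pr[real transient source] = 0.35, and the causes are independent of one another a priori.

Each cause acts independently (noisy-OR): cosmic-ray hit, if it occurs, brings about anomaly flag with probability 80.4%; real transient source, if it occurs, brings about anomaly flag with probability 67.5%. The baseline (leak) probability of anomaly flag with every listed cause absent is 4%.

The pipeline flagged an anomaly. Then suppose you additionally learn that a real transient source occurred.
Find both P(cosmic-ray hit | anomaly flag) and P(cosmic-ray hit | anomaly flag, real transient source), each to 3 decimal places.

Under noisy-OR, P(anomaly flag | causes) = 1 − (1−0.04)·∏(1−qᵢ) over the active causes.
By total probability over the 4 (cosmic-ray hit, real transient source) configurations:
  P(anomaly flag) = 0.04×0.56×0.65 + 0.688×0.56×0.35 + 0.81184×0.44×0.65 + 0.938848×0.44×0.35
        = 0.014560 + 0.134848 + 0.232186 + 0.144583 = 0.526177
Configurations with cosmic-ray hit contribute 0.376769, so
  P(cosmic-ray hit | anomaly flag) = 0.376769 / 0.526177 ≈ 0.716

With the extra evidence:
For the numerator, keep only cosmic-ray hit=true terms: 0.938848×0.44 = 0.413093
Denominator P(anomaly flag | real transient source): 0.688×0.56 + 0.938848×0.44 = 0.798373
P(cosmic-ray hit | anomaly flag, real transient source) = 0.413093/0.798373 ≈ 0.517
This is intercausal reasoning (explaining away): once real transient source accounts for the anomaly flag, cosmic-ray hit becomes less likely.

P(cosmic-ray hit | anomaly flag) ≈ 0.716; P(cosmic-ray hit | anomaly flag, real transient source) ≈ 0.517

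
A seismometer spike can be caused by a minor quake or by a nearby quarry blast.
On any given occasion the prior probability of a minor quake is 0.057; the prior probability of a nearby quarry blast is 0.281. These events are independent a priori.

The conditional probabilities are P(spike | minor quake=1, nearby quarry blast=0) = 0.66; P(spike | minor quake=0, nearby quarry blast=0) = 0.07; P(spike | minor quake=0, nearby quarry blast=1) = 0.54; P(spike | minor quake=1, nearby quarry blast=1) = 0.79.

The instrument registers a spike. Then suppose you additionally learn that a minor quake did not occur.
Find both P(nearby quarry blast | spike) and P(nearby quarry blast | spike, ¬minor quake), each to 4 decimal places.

P(nearby quarry blast | spike) ≈ 0.6764; P(nearby quarry blast | spike, ¬minor quake) ≈ 0.7509

Weight on nearby quarry blast=true, given the evidence: 0.143091 + 0.012653 = 0.155744
Denominator P(spike): 0.07*0.943*0.719 + 0.54*0.943*0.281 + 0.66*0.057*0.719 + 0.79*0.057*0.281 = 0.230254
P(nearby quarry blast | spike) = 0.155744/0.230254 ≈ 0.6764

Now condition on the additional information:
Weight on nearby quarry blast=true, given the evidence: 0.54×0.281 = 0.151740
Denominator P(spike | ¬minor quake): 0.07×0.719 + 0.54×0.281 = 0.202070
P(nearby quarry blast | spike, ¬minor quake) = 0.151740/0.202070 ≈ 0.7509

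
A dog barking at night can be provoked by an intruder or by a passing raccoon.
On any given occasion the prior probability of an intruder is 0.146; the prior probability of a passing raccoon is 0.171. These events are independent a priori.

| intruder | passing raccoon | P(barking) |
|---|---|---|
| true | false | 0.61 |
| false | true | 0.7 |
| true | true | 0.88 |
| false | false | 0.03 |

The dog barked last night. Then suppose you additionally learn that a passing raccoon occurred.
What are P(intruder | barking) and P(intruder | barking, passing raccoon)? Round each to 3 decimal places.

P(barking) = 0.03×0.854×0.829 + 0.7×0.854×0.171 + 0.61×0.146×0.829 + 0.88×0.146×0.171 = 0.021239 + 0.102224 + 0.073831 + 0.021970 = 0.219264
Restricting to configurations with intruder present: 0.073831 + 0.021970 = 0.095801.
Hence the posterior is 0.095801/0.219264 ≈ 0.437.

Now condition on the additional information:
P(barking | passing raccoon) = 0.7*0.854 + 0.88*0.146 = 0.597800 + 0.128480 = 0.726280
Of this, 0.128480 comes from 0.88*0.146 (the intruder=true cases).
Hence the posterior is 0.128480/0.726280 ≈ 0.177.
This is intercausal reasoning (explaining away): once passing raccoon accounts for the barking, intruder becomes less likely.

P(intruder | barking) ≈ 0.437; P(intruder | barking, passing raccoon) ≈ 0.177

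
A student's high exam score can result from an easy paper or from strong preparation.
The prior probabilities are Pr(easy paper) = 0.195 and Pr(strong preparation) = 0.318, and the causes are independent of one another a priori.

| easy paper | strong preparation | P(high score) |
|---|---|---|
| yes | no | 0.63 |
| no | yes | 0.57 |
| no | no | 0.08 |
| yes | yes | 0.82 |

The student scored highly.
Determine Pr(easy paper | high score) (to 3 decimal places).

P(high score) = 0.08×0.805×0.682 + 0.57×0.805×0.318 + 0.63×0.195×0.682 + 0.82×0.195×0.318 = 0.043921 + 0.145914 + 0.083784 + 0.050848 = 0.324467
Restricting to configurations with easy paper present: 0.083784 + 0.050848 = 0.134632.
So P(easy paper | high score) = 0.134632/0.324467 ≈ 0.415.

Pr(easy paper | high score) ≈ 0.415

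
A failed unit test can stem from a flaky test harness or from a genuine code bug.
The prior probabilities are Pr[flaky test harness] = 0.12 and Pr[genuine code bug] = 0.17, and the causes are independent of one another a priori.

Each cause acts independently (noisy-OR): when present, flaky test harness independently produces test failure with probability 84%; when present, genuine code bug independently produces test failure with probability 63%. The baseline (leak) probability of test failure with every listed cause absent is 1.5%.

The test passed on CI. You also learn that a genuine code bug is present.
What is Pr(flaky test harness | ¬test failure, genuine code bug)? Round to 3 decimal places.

Pr(flaky test harness | ¬test failure, genuine code bug) ≈ 0.021

Under noisy-OR, P(test failure | causes) = 1 − (1−0.015)·∏(1−qᵢ) over the active causes.
For the numerator, keep only flaky test harness=true terms: 0.058312*0.12 = 0.006997
Normalizer over all consistent configurations: 0.36445*0.88 + 0.058312*0.12 = 0.327713
P(flaky test harness | ¬test failure, genuine code bug) = 0.006997/0.327713 ≈ 0.021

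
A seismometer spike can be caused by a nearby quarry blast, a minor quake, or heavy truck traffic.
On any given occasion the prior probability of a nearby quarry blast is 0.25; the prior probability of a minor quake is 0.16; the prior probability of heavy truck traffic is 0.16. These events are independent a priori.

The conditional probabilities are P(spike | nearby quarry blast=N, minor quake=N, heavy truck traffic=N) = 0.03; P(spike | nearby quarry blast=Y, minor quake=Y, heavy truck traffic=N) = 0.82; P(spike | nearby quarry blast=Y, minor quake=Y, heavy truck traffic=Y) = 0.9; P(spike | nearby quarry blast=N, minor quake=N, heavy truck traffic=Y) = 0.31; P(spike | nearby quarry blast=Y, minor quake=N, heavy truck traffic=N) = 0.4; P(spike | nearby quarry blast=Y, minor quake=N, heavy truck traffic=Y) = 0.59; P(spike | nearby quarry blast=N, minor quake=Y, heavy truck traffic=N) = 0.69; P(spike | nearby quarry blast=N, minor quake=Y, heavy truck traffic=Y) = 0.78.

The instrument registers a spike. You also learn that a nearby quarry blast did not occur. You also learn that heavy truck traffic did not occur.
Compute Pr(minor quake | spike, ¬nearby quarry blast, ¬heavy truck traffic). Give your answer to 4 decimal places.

Pr(minor quake | spike, ¬nearby quarry blast, ¬heavy truck traffic) ≈ 0.8142

Weight on minor quake=true, given the evidence: 0.69·0.16 = 0.110400
Denominator P(spike | ¬nearby quarry blast, ¬heavy truck traffic): 0.03·0.84 + 0.69·0.16 = 0.135600
P(minor quake | spike, ¬nearby quarry blast, ¬heavy truck traffic) = 0.110400/0.135600 ≈ 0.8142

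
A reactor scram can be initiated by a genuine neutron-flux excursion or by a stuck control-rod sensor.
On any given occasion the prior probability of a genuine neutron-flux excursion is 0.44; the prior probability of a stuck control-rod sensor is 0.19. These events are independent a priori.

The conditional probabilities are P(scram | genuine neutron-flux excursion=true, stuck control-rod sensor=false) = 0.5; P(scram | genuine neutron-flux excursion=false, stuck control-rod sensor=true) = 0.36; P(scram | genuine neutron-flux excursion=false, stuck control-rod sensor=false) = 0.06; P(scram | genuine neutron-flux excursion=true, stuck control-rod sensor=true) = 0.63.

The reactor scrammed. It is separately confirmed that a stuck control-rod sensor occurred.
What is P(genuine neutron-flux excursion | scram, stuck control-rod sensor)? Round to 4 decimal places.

P(genuine neutron-flux excursion | scram, stuck control-rod sensor) ≈ 0.5789

Enumerate both values of genuine neutron-flux excursion and weight by the priors:
  P(scram | stuck control-rod sensor) = 0.36×0.56 + 0.63×0.44
        = 0.201600 + 0.277200 = 0.478800
The terms with genuine neutron-flux excursion present sum to 0.277200, so
  P(genuine neutron-flux excursion | scram, stuck control-rod sensor) = 0.277200 / 0.478800 ≈ 0.5789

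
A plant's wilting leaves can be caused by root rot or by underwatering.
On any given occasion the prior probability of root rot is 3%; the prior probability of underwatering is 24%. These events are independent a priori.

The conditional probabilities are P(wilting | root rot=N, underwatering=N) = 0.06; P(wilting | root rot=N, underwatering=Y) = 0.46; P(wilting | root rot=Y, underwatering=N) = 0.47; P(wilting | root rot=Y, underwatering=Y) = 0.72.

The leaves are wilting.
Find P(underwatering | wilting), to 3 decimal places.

P(wilting) = 0.06·0.97·0.76 + 0.46·0.97·0.24 + 0.47·0.03·0.76 + 0.72·0.03·0.24 = 0.044232 + 0.107088 + 0.010716 + 0.005184 = 0.167220
The underwatering-present share is 0.107088 + 0.005184 = 0.112272.
So P(underwatering | wilting) = 0.112272/0.167220 ≈ 0.671.

P(underwatering | wilting) ≈ 0.671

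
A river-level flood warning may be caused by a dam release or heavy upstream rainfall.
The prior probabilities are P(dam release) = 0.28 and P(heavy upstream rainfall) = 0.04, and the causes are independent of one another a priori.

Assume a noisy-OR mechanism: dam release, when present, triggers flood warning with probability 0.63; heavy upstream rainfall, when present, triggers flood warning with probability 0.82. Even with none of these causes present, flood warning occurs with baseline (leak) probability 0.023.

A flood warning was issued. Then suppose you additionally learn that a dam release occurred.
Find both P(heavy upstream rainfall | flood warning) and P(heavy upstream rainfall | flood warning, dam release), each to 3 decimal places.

P(heavy upstream rainfall | flood warning) ≈ 0.154; P(heavy upstream rainfall | flood warning, dam release) ≈ 0.058

Under noisy-OR, P(flood warning | causes) = 1 − (1−0.023)·∏(1−qᵢ) over the active causes.
Sum P(flood warning|·) weighted by the priors over the 4 (dam release, heavy upstream rainfall) configurations:
  P(flood warning) = 0.023*0.72*0.96 + 0.82414*0.72*0.04 + 0.63851*0.28*0.96 + 0.934932*0.28*0.04
        = 0.015898 + 0.023735 + 0.171631 + 0.010471 = 0.221735
Configurations with heavy upstream rainfall contribute 0.034206, so
  P(heavy upstream rainfall | flood warning) = 0.034206 / 0.221735 ≈ 0.154

Now condition on the additional information:
For the numerator, keep only heavy upstream rainfall=true terms: 0.934932×0.04 = 0.037397
Normalizer over all consistent configurations: 0.63851×0.96 + 0.934932×0.04 = 0.650367
P(heavy upstream rainfall | flood warning, dam release) = 0.037397/0.650367 ≈ 0.058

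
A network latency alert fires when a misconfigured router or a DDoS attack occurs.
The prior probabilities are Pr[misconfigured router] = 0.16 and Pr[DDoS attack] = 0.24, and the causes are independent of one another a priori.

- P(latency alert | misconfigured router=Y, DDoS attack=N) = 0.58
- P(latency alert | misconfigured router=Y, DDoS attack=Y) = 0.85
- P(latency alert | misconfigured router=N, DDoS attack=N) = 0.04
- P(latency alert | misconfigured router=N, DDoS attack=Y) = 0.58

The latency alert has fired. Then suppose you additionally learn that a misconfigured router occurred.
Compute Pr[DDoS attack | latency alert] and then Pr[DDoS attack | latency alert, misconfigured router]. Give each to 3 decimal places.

Pr[DDoS attack | latency alert] ≈ 0.609; Pr[DDoS attack | latency alert, misconfigured router] ≈ 0.316

Numerator (weight on configurations with DDoS attack): 0.116928 + 0.032640 = 0.149568
Normalizer over all consistent configurations: 0.04×0.84×0.76 + 0.58×0.84×0.24 + 0.58×0.16×0.76 + 0.85×0.16×0.24 = 0.245632
P(DDoS attack | latency alert) = 0.149568/0.245632 ≈ 0.609

With the extra evidence:
Sum P(latency alert|·) weighted by the priors over both values of DDoS attack:
  P(latency alert | misconfigured router) = 0.58*0.76 + 0.85*0.24
        = 0.440800 + 0.204000 = 0.644800
Keeping only the DDoS attack-present terms gives 0.204000, so
  P(DDoS attack | latency alert, misconfigured router) = 0.204000 / 0.644800 ≈ 0.316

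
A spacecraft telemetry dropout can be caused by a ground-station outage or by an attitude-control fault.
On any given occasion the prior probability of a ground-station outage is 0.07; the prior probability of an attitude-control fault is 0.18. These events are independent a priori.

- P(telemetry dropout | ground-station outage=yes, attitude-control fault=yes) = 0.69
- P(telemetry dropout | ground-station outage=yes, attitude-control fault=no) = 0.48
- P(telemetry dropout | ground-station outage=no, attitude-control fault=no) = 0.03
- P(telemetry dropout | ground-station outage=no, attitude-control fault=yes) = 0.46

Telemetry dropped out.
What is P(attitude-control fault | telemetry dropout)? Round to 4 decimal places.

P(attitude-control fault | telemetry dropout) ≈ 0.6295

Numerator (weight on configurations with attitude-control fault): 0.077004 + 0.008694 = 0.085698
The normalizing constant is 0.03*0.93*0.82 + 0.46*0.93*0.18 + 0.48*0.07*0.82 + 0.69*0.07*0.18 = 0.136128
P(attitude-control fault | telemetry dropout) = 0.085698/0.136128 ≈ 0.6295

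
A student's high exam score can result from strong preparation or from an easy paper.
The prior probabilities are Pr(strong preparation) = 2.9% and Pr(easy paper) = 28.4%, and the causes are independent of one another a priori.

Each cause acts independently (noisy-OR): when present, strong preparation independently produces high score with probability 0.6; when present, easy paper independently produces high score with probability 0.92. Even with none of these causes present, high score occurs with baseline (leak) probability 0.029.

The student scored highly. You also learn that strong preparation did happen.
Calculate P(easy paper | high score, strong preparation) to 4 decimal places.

Under noisy-OR, P(high score | causes) = 1 − (1−0.029)·∏(1−qᵢ) over the active causes.
By total probability over both values of easy paper:
  P(high score | strong preparation) = 0.6116*0.716 + 0.968928*0.284
        = 0.437906 + 0.275176 = 0.713082
The terms with easy paper present sum to 0.275176, so
  P(easy paper | high score, strong preparation) = 0.275176 / 0.713082 ≈ 0.3859

P(easy paper | high score, strong preparation) ≈ 0.3859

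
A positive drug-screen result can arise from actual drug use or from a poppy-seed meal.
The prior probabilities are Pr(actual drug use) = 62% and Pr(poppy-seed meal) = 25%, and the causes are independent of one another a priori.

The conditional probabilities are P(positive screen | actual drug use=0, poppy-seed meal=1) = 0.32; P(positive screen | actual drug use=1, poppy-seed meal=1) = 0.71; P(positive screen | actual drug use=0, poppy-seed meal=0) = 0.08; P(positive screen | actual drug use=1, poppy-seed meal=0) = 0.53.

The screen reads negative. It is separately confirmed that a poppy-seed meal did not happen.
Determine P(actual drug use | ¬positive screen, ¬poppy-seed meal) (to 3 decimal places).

P(¬positive screen | ¬poppy-seed meal) = 0.92*0.38 + 0.47*0.62 = 0.349600 + 0.291400 = 0.641000
Restricting to configurations with actual drug use present: 0.47*0.62 = 0.291400.
P(actual drug use | ¬positive screen, ¬poppy-seed meal) = 0.291400 / 0.641000 ≈ 0.455

P(actual drug use | ¬positive screen, ¬poppy-seed meal) ≈ 0.455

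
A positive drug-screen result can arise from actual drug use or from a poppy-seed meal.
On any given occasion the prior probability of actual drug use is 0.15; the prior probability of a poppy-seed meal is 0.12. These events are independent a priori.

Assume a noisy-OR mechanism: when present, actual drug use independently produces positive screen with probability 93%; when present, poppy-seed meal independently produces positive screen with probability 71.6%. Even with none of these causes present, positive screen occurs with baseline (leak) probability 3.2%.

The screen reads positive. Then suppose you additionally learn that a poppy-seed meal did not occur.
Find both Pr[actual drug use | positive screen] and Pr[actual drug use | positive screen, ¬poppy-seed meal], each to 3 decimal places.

Pr[actual drug use | positive screen] ≈ 0.590; Pr[actual drug use | positive screen, ¬poppy-seed meal] ≈ 0.837

Under noisy-OR, P(positive screen | causes) = 1 − (1−0.032)·∏(1−qᵢ) over the active causes.
P(positive screen) = 0.032·0.85·0.88 + 0.725088·0.85·0.12 + 0.93224·0.15·0.88 + 0.980756·0.15·0.12 = 0.023936 + 0.073959 + 0.123056 + 0.017654 = 0.238605
Of this, 0.140710 comes from 0.123056 + 0.017654 (the actual drug use=true cases).
So P(actual drug use | positive screen) = 0.140710/0.238605 ≈ 0.590.

With the extra evidence:
P(positive screen | ¬poppy-seed meal) = 0.032*0.85 + 0.93224*0.15 = 0.027200 + 0.139836 = 0.167036
Restricting to configurations with actual drug use present: 0.93224*0.15 = 0.139836.
Hence the posterior is 0.139836/0.167036 ≈ 0.837.
With poppy-seed meal excluded, actual drug use must carry more of the explanatory weight for the positive screen.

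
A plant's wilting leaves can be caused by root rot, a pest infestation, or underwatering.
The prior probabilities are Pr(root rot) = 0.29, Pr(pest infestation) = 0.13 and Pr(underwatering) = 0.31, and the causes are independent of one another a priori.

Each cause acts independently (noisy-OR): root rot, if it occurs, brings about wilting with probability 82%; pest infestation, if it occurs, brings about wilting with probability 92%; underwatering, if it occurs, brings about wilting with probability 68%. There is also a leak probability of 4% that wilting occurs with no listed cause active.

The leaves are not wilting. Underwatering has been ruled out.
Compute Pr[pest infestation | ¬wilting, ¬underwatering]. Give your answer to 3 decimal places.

Under noisy-OR, P(wilting | causes) = 1 − (1−0.04)·∏(1−qᵢ) over the active causes.
P(¬wilting | ¬underwatering) = 0.96·0.71·0.87 + 0.0768·0.71·0.13 + 0.1728·0.29·0.87 + 0.013824·0.29·0.13 = 0.592992 + 0.007089 + 0.043597 + 0.000521 = 0.644199
Restricting to configurations with pest infestation present: 0.007089 + 0.000521 = 0.007610.
P(pest infestation | ¬wilting, ¬underwatering) = 0.007610 / 0.644199 ≈ 0.012

Pr[pest infestation | ¬wilting, ¬underwatering] ≈ 0.012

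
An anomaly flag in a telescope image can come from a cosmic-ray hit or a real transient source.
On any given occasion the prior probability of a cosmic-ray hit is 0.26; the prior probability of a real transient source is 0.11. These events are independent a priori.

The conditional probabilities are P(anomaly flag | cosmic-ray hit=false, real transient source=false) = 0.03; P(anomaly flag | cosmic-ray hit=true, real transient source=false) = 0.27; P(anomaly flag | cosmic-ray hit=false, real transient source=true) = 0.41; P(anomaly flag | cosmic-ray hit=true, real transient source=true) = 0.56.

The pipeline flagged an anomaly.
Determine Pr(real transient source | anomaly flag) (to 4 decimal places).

Pr(real transient source | anomaly flag) ≈ 0.3752

Numerator (weight on configurations with real transient source): 0.033374 + 0.016016 = 0.049390
Normalizer over all consistent configurations: 0.03×0.74×0.89 + 0.41×0.74×0.11 + 0.27×0.26×0.89 + 0.56×0.26×0.11 = 0.131626
Posterior = 0.049390 / 0.131626 ≈ 0.3752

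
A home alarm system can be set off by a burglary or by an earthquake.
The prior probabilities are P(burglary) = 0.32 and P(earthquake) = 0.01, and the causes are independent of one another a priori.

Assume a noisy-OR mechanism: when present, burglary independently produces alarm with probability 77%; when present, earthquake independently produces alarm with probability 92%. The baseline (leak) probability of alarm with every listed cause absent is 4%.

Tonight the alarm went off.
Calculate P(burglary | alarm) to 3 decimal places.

Under noisy-OR, P(alarm | causes) = 1 − (1−0.04)·∏(1−qᵢ) over the active causes.
P(alarm) = 0.04×0.68×0.99 + 0.9232×0.68×0.01 + 0.7792×0.32×0.99 + 0.982336×0.32×0.01 = 0.026928 + 0.006278 + 0.246851 + 0.003143 = 0.283200
Restricting to configurations with burglary present: 0.246851 + 0.003143 = 0.249994.
Hence the posterior is 0.249994/0.283200 ≈ 0.883.

P(burglary | alarm) ≈ 0.883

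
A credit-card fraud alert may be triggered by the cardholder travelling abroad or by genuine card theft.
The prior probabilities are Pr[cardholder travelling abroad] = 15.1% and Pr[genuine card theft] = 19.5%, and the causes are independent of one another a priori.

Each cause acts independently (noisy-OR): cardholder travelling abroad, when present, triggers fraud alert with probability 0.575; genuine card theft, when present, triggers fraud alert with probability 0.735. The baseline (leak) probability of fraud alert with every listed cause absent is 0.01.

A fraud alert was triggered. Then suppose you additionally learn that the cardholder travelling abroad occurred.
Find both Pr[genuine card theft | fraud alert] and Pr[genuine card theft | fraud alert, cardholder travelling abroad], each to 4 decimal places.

Pr[genuine card theft | fraud alert] ≈ 0.6575; Pr[genuine card theft | fraud alert, cardholder travelling abroad] ≈ 0.2709

Under noisy-OR, P(fraud alert | causes) = 1 − (1−0.01)·∏(1−qᵢ) over the active causes.
Enumerate the 4 (cardholder travelling abroad, genuine card theft) configurations and weight by the priors:
  P(fraud alert) = 0.01*0.849*0.805 + 0.73765*0.849*0.195 + 0.57925*0.151*0.805 + 0.888501*0.151*0.195
        = 0.006834 + 0.122122 + 0.070411 + 0.026162 = 0.225529
The terms with genuine card theft present sum to 0.148284, so
  P(genuine card theft | fraud alert) = 0.148284 / 0.225529 ≈ 0.6575

With the extra evidence:
P(fraud alert | cardholder travelling abroad) = 0.57925·0.805 + 0.888501·0.195 = 0.466296 + 0.173258 = 0.639554
The genuine card theft-present share is 0.888501·0.195 = 0.173258.
So P(genuine card theft | fraud alert, cardholder travelling abroad) = 0.173258/0.639554 ≈ 0.2709.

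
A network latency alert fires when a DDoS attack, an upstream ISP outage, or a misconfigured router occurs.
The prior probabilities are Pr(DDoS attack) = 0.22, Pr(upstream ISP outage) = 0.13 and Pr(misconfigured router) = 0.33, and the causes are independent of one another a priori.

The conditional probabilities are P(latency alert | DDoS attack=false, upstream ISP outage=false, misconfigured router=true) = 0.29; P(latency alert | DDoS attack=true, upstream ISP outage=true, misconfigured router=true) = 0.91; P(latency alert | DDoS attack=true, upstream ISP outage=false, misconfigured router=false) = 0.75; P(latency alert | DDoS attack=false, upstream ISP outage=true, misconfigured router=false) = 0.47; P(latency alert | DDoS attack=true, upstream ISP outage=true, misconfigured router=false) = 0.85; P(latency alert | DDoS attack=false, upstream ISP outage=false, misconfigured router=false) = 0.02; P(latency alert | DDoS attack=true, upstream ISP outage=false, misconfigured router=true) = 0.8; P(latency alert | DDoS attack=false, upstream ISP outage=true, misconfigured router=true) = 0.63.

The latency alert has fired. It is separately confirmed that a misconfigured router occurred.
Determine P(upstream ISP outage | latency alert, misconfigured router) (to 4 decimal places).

P(upstream ISP outage | latency alert, misconfigured router) ≈ 0.2044

P(latency alert | misconfigured router) = 0.29×0.78×0.87 + 0.63×0.78×0.13 + 0.8×0.22×0.87 + 0.91×0.22×0.13 = 0.196794 + 0.063882 + 0.153120 + 0.026026 = 0.439822
Restricting to configurations with upstream ISP outage present: 0.063882 + 0.026026 = 0.089908.
Hence the posterior is 0.089908/0.439822 ≈ 0.2044.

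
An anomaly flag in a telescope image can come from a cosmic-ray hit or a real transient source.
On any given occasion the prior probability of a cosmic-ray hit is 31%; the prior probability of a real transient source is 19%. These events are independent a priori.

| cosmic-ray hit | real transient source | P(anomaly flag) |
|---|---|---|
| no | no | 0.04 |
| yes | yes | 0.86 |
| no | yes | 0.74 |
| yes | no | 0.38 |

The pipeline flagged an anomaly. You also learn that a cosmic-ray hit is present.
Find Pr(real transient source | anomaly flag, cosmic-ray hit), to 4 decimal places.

Sum P(anomaly flag|·) weighted by the priors over both values of real transient source:
  P(anomaly flag | cosmic-ray hit) = 0.38·0.81 + 0.86·0.19
        = 0.307800 + 0.163400 = 0.471200
Keeping only the real transient source-present terms gives 0.163400, so
  P(real transient source | anomaly flag, cosmic-ray hit) = 0.163400 / 0.471200 ≈ 0.3468

Pr(real transient source | anomaly flag, cosmic-ray hit) ≈ 0.3468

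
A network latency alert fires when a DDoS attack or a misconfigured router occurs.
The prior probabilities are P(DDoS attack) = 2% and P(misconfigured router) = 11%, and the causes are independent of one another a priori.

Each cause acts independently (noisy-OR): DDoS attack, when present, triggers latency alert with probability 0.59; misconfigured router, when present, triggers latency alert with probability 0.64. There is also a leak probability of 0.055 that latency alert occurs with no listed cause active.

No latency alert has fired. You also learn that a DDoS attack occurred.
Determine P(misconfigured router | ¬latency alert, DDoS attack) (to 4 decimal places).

Under noisy-OR, P(latency alert | causes) = 1 − (1−0.055)·∏(1−qᵢ) over the active causes.
Weight on misconfigured router=true, given the evidence: 0.139482*0.11 = 0.015343
Normalizer over all consistent configurations: 0.38745*0.89 + 0.139482*0.11 = 0.360174
Posterior = 0.015343 / 0.360174 ≈ 0.0426

P(misconfigured router | ¬latency alert, DDoS attack) ≈ 0.0426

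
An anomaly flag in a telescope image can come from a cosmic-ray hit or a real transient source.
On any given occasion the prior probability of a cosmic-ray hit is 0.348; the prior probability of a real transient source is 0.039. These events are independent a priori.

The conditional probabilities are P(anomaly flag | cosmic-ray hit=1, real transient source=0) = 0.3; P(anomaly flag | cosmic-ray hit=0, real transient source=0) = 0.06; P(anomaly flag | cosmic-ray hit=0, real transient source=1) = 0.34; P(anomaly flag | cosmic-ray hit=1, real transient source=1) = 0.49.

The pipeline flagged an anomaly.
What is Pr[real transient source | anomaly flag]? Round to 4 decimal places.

Numerator (weight on configurations with real transient source): 0.008646 + 0.006650 = 0.015296
The normalizing constant is 0.06·0.652·0.961 + 0.34·0.652·0.039 + 0.3·0.348·0.961 + 0.49·0.348·0.039 = 0.153218
P(real transient source | anomaly flag) = 0.015296/0.153218 ≈ 0.0998

Pr[real transient source | anomaly flag] ≈ 0.0998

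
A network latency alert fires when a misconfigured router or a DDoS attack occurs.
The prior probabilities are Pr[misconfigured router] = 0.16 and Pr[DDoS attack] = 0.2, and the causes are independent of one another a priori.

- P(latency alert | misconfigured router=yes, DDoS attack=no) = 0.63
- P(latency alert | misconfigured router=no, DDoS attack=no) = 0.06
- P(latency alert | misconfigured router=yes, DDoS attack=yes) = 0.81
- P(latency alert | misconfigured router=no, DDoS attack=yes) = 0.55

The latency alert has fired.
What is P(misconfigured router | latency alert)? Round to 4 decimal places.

P(latency alert) = 0.06·0.84·0.8 + 0.55·0.84·0.2 + 0.63·0.16·0.8 + 0.81·0.16·0.2 = 0.040320 + 0.092400 + 0.080640 + 0.025920 = 0.239280
Restricting to configurations with misconfigured router present: 0.080640 + 0.025920 = 0.106560.
Hence the posterior is 0.106560/0.239280 ≈ 0.4453.

P(misconfigured router | latency alert) ≈ 0.4453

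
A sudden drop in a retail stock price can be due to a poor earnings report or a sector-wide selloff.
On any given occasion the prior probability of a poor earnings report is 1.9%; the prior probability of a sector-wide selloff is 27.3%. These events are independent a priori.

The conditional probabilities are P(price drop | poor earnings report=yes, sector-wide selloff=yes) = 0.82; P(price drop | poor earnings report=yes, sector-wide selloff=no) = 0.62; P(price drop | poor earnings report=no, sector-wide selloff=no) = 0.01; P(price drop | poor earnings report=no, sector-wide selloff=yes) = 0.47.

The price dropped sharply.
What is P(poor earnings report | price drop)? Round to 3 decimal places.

P(price drop) = 0.01*0.981*0.727 + 0.47*0.981*0.273 + 0.62*0.019*0.727 + 0.82*0.019*0.273 = 0.007132 + 0.125872 + 0.008564 + 0.004253 = 0.145821
The poor earnings report-present share is 0.008564 + 0.004253 = 0.012817.
Hence the posterior is 0.012817/0.145821 ≈ 0.088.

P(poor earnings report | price drop) ≈ 0.088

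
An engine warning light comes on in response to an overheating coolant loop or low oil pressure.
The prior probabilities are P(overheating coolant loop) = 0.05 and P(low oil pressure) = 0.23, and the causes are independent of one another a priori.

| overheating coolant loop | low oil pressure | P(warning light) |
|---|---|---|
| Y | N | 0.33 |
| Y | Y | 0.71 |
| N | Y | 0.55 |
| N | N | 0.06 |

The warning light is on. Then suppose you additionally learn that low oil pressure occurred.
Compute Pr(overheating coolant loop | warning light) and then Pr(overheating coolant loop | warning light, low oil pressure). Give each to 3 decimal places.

Numerator (weight on configurations with overheating coolant loop): 0.012705 + 0.008165 = 0.020870
Denominator P(warning light): 0.06*0.95*0.77 + 0.55*0.95*0.23 + 0.33*0.05*0.77 + 0.71*0.05*0.23 = 0.184935
P(overheating coolant loop | warning light) = 0.020870/0.184935 ≈ 0.113

Now condition on the additional information:
Weight on overheating coolant loop=true, given the evidence: 0.71·0.05 = 0.035500
Normalizer over all consistent configurations: 0.55·0.95 + 0.71·0.05 = 0.558000
P(overheating coolant loop | warning light, low oil pressure) = 0.035500/0.558000 ≈ 0.064

Pr(overheating coolant loop | warning light) ≈ 0.113; Pr(overheating coolant loop | warning light, low oil pressure) ≈ 0.064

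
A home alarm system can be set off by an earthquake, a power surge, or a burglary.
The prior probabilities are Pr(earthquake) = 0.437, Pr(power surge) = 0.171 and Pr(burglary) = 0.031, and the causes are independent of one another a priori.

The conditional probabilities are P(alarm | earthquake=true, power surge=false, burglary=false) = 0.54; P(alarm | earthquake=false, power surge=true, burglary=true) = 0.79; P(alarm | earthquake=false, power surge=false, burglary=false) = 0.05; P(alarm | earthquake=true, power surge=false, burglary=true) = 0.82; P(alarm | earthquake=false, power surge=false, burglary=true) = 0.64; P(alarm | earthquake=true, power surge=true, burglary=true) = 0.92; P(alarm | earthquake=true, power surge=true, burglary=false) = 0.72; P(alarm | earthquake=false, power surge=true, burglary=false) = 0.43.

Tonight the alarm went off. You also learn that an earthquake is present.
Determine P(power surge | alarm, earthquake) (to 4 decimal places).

Sum P(alarm|·) weighted by the priors over the 4 (power surge, burglary) configurations:
  P(alarm | earthquake) = 0.54·0.829·0.969 + 0.82·0.829·0.031 + 0.72·0.171·0.969 + 0.92·0.171·0.031
        = 0.433783 + 0.021073 + 0.119303 + 0.004877 = 0.579036
The terms with power surge present sum to 0.124180, so
  P(power surge | alarm, earthquake) = 0.124180 / 0.579036 ≈ 0.2145

P(power surge | alarm, earthquake) ≈ 0.2145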